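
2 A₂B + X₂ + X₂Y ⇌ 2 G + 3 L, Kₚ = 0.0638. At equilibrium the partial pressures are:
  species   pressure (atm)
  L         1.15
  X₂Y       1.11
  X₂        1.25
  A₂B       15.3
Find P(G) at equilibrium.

At equilibrium, Kₚ = P(G)²·P(L)³ / (P(A₂B)²·P(X₂)·P(X₂Y)) = 0.0638.
(P(G))²·(1.15)³ / ((15.3)²·(1.25)·(1.11)) = 0.0638
P(G)² = 13.6 ⇒ P(G) = 3.69 atm

P(G) = 3.69 atm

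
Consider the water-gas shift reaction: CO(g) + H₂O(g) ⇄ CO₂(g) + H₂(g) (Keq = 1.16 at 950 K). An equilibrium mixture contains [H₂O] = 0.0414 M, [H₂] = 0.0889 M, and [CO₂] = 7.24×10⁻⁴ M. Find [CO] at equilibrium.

[CO] = 0.00134 M

At equilibrium, Keq = [CO₂]·[H₂] / ([CO]·[H₂O]) = 1.16.
(7.24×10⁻⁴)·(0.0889) / (([CO])·(0.0414)) = 1.16
[CO] = 0.00134 M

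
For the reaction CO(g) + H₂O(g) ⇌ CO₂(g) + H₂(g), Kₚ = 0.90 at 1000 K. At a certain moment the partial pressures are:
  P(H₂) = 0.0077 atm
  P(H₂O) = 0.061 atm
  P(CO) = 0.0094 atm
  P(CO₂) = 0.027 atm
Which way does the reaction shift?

to the right

Qₚ = P(CO₂)·P(H₂) / (P(CO)·P(H₂O)) = (0.027)·(0.0077) / ((0.0094)·(0.061)) = 0.36
Qₚ = 0.36 < Kₚ = 0.90, so the forward reaction proceeds.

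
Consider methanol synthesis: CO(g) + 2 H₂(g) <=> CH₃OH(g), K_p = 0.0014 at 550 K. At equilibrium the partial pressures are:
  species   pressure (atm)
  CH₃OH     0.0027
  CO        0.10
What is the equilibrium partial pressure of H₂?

P(H₂) = 4.4 atm

At equilibrium, K_p = P(CH₃OH) / (P(CO)·P(H₂)²) = 0.0014.
(0.0027) / ((0.10)·(P(H₂))²) = 0.0014
P(H₂)² = 19.3 ⇒ P(H₂) = 4.4 atm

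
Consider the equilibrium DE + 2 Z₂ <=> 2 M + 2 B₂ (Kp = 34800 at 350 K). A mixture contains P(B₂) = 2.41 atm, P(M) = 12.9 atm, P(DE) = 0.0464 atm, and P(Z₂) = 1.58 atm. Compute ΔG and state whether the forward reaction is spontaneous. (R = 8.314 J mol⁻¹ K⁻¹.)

Qp = P(M)²·P(B₂)² / (P(DE)·P(Z₂)²) = (12.9)²·(2.41)² / ((0.0464)·(1.58)²) = 8340
ΔG = RT ln(Qp/Kp) = (8.314 J mol⁻¹ K⁻¹)(350 K) × ln(8340/34800)
   = (2.910 kJ/mol)(-1.429) = -4.16 kJ/mol
ΔG < 0, so the forward reaction is spontaneous (proceeds forward).

ΔG = -4.16 kJ/mol; the forward reaction is spontaneous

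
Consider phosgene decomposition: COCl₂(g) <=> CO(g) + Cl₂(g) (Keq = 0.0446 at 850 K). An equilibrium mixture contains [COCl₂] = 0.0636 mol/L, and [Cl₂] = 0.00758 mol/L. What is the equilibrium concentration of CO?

[CO] = 0.374 mol/L

At equilibrium, Keq = [CO]·[Cl₂] / [COCl₂] = 0.0446.
([CO])·(0.00758) / (0.0636) = 0.0446
[CO] = 0.374 mol/L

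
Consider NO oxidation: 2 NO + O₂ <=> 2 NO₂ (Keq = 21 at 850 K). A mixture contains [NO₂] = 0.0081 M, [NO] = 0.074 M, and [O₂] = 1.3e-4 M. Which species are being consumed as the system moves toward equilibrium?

Q = [NO₂]² / ([NO]²·[O₂]) = (0.0081)² / ((0.074)²·(1.3e-4)) = 92
Q = 92 > Keq = 21: net reverse reaction.

NO₂ (products)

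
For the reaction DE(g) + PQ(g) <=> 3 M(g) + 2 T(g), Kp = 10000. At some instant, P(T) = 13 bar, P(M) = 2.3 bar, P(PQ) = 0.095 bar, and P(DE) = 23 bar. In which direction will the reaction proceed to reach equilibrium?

Qp = P(M)³·P(T)² / (P(DE)·P(PQ)) = (2.3)³·(13)² / ((23)·(0.095)) = 940
Qp = 940 < Kp = 10000, so the forward reaction proceeds.

forward (toward products)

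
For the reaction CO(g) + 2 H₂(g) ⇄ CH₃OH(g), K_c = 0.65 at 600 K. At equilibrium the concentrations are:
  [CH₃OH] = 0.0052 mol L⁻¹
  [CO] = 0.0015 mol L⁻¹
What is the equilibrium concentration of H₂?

At equilibrium, K_c = [CH₃OH] / ([CO]·[H₂]²) = 0.65.
(0.0052) / ((0.0015)·([H₂])²) = 0.65
[H₂]² = 5.33 ⇒ [H₂] = 2.3 mol L⁻¹

[H₂] = 2.3 mol L⁻¹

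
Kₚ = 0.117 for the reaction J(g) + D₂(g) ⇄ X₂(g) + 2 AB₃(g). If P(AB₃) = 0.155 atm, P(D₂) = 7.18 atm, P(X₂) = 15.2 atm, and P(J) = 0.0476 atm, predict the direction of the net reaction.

toward reactants

Qₚ = P(X₂)·P(AB₃)² / (P(J)·P(D₂)) = (15.2)·(0.155)² / ((0.0476)·(7.18)) = 1.07
Qₚ = 1.07 > Kₚ = 0.117, so the reverse reaction proceeds.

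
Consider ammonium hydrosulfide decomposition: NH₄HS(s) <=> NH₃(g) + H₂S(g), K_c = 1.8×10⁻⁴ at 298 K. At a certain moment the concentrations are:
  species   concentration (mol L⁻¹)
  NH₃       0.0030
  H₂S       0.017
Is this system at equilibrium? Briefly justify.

(NH₄HS is a pure solid — omitted from Q_c.)
Q_c = [NH₃]·[H₂S] = (0.0030)·(0.017) = 5.1×10⁻⁵
Q_c = 5.1×10⁻⁵ < K_c = 1.8×10⁻⁴: net forward reaction.

no; Q < K, reaction proceeds forward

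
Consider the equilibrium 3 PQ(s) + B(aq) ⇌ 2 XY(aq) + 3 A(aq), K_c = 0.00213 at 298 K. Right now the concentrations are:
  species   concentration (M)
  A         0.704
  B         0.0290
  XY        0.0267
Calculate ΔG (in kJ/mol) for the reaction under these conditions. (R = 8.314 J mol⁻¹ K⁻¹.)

ΔG = 3.45 kJ/mol

(PQ is a pure solid — omitted from Q_c.)
Q_c = [XY]²·[A]³ / [B] = (0.0267)²·(0.704)³ / (0.0290) = 0.00858
ΔG = RT ln(Q_c/K_c) = (8.314 J mol⁻¹ K⁻¹)(298 K) × ln(0.00858/0.00213)
   = (2.478 kJ/mol)(1.393) = 3.45 kJ/mol
ΔG > 0, so the forward reaction is non-spontaneous (proceeds in reverse).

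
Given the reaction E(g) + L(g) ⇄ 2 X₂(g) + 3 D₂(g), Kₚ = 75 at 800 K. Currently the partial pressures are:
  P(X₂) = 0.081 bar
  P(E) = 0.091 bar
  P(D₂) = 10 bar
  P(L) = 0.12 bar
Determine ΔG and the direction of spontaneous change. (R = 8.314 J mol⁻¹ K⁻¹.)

ΔG = 13.8 kJ/mol; the forward reaction is non-spontaneous

Qₚ = P(X₂)²·P(D₂)³ / (P(E)·P(L)) = (0.081)²·(10)³ / ((0.091)·(0.12)) = 601
ΔG = RT ln(Qₚ/Kₚ) = (8.314 J mol⁻¹ K⁻¹)(800 K) × ln(601/75)
   = (6.651 kJ/mol)(2.081) = 13.8 kJ/mol
ΔG > 0, so the forward reaction is non-spontaneous (proceeds in reverse).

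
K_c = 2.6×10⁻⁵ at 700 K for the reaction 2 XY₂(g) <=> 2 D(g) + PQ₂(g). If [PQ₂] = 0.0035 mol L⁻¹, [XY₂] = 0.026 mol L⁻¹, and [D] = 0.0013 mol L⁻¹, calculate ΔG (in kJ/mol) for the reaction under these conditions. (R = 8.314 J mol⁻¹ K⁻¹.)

Q_c = [D]²·[PQ₂] / [XY₂]² = (0.0013)²·(0.0035) / (0.026)² = 8.75×10⁻⁶
ΔG = RT ln(Q_c/K_c) = (8.314 J mol⁻¹ K⁻¹)(700 K) × ln(8.75×10⁻⁶/2.6×10⁻⁵)
   = (5.820 kJ/mol)(-1.089) = -6.34 kJ/mol
ΔG < 0, so the forward reaction is spontaneous (proceeds forward).

ΔG = -6.34 kJ/mol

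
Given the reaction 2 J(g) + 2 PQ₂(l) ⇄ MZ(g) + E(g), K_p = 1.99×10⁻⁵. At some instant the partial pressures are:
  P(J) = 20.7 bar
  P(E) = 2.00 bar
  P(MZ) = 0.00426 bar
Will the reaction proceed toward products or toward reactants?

neither direction; the system is at equilibrium

(PQ₂ is a pure liquid — omitted from Q_p.)
Q_p = P(MZ)·P(E) / P(J)² = (0.00426)·(2.00) / (20.7)² = 1.99×10⁻⁵
Q_p = 1.99×10⁻⁵ = K_p, so the system is already at equilibrium.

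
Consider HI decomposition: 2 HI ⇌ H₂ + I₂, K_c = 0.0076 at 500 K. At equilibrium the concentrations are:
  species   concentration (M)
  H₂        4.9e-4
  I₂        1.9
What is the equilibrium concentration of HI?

At equilibrium, K_c = [H₂]·[I₂] / [HI]² = 0.0076.
(4.9e-4)·(1.9) / ([HI])² = 0.0076
[HI]² = 0.123 ⇒ [HI] = 0.35 M

[HI] = 0.35 M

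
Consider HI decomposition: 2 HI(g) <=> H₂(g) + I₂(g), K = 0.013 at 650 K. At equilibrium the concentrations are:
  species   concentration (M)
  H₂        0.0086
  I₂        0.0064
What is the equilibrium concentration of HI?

[HI] = 0.065 M

At equilibrium, K = [H₂]·[I₂] / [HI]² = 0.013.
(0.0086)·(0.0064) / ([HI])² = 0.013
[HI]² = 0.00423 ⇒ [HI] = 0.065 M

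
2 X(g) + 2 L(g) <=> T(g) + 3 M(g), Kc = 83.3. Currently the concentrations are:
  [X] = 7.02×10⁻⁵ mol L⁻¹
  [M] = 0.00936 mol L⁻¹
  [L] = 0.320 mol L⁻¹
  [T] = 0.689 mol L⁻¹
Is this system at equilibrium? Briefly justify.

Qc = [T]·[M]³ / ([X]²·[L]²) = (0.689)·(0.00936)³ / ((7.02×10⁻⁵)²·(0.320)²) = 1120
Qc = 1120 > Kc = 83.3: net reverse reaction.

no; Q > K, reaction proceeds in reverse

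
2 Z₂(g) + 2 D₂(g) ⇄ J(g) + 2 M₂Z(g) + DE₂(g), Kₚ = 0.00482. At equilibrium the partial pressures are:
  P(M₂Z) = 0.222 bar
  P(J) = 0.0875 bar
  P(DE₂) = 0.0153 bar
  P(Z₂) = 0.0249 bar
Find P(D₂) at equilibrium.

P(D₂) = 4.70 bar

At equilibrium, Kₚ = P(J)·P(M₂Z)²·P(DE₂) / (P(Z₂)²·P(D₂)²) = 0.00482.
(0.0875)·(0.222)²·(0.0153) / ((0.0249)²·(P(D₂))²) = 0.00482
P(D₂)² = 22.1 ⇒ P(D₂) = 4.70 bar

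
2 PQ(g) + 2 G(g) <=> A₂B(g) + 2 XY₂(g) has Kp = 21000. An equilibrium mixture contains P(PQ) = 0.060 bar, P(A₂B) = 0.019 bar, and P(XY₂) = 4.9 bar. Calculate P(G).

P(G) = 0.078 bar

At equilibrium, Kp = P(A₂B)·P(XY₂)² / (P(PQ)²·P(G)²) = 21000.
(0.019)·(4.9)² / ((0.060)²·(P(G))²) = 21000
P(G)² = 0.00603 ⇒ P(G) = 0.078 bar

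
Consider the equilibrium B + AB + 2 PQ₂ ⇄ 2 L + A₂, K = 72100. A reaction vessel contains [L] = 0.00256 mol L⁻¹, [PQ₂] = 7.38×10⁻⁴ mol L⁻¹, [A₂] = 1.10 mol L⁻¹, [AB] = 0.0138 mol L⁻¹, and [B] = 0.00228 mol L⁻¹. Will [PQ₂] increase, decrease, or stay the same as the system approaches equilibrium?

increase

Q = [L]²·[A₂] / ([B]·[AB]·[PQ₂]²) = (0.00256)²·(1.10) / ((0.00228)·(0.0138)·(7.38×10⁻⁴)²) = 4.21×10⁵
Q = 4.21×10⁵ > K = 72100: net reverse reaction.
PQ₂ is a reactant, so it increases.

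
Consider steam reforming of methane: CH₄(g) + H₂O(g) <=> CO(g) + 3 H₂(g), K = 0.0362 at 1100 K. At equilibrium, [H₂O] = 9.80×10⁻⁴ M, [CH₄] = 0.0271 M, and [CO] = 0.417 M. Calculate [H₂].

At equilibrium, K = [CO]·[H₂]³ / ([CH₄]·[H₂O]) = 0.0362.
(0.417)·([H₂])³ / ((0.0271)·(9.80×10⁻⁴)) = 0.0362
[H₂]³ = 2.31×10⁻⁶ ⇒ [H₂] = 0.0132 M

[H₂] = 0.0132 M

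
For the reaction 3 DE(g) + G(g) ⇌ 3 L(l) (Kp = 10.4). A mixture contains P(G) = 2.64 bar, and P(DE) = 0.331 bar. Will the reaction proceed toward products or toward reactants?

neither direction; the system is at equilibrium

(L is a pure liquid — omitted from Qp.)
Qp = 1 / (P(DE)³·P(G)) = 1 / ((0.331)³·(2.64)) = 10.4
Qp = 10.4 = Kp, so the system is already at equilibrium.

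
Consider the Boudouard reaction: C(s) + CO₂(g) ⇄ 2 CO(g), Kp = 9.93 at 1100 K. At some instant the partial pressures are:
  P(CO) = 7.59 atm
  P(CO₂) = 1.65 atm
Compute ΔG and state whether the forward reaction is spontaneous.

(C is a pure solid — omitted from Qp.)
Qp = P(CO)² / P(CO₂) = (7.59)² / (1.65) = 34.9
ΔG = RT ln(Qp/Kp) = (8.314 J mol⁻¹ K⁻¹)(1100 K) × ln(34.9/9.93)
   = (9.145 kJ/mol)(1.257) = 11.5 kJ/mol
ΔG > 0, so the forward reaction is non-spontaneous (proceeds in reverse).

ΔG = 11.5 kJ/mol; the forward reaction is non-spontaneous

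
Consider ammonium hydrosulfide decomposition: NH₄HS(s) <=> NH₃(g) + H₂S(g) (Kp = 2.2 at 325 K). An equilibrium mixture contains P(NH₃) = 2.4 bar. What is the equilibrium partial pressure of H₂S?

(NH₄HS is a pure solid — omitted from Kp.)
At equilibrium, Kp = P(NH₃)·P(H₂S) = 2.2.
(2.4)·(P(H₂S)) = 2.2
P(H₂S) = 0.917 = 0.92 bar

P(H₂S) = 0.92 bar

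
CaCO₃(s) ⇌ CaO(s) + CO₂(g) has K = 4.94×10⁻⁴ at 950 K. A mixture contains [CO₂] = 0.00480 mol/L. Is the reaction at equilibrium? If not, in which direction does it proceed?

to the left

(CaCO₃, CaO are pure solids — omitted from Q.)
Q = [CO₂] = 0.00480
Q = 0.00480 > K = 4.94×10⁻⁴, so the reverse reaction proceeds.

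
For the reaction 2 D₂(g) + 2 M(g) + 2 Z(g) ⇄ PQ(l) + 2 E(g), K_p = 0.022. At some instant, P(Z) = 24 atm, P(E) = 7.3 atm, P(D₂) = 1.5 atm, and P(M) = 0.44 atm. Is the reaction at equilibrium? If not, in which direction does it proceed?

reverse (toward reactants)

(PQ is a pure liquid — omitted from Q_p.)
Q_p = P(E)² / (P(D₂)²·P(M)²·P(Z)²) = (7.3)² / ((1.5)²·(0.44)²·(24)²) = 0.21
Q_p = 0.21 > K_p = 0.022, so the reverse reaction proceeds.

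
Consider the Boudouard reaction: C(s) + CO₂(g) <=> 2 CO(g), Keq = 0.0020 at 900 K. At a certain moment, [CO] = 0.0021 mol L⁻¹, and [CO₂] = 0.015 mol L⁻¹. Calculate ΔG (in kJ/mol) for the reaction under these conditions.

(C is a pure solid — omitted from Q.)
Q = [CO]² / [CO₂] = (0.0021)² / (0.015) = 2.94×10⁻⁴
ΔG = RT ln(Q/Keq) = (8.314 J mol⁻¹ K⁻¹)(900 K) × ln(2.94×10⁻⁴/0.0020)
   = (7.483 kJ/mol)(-1.917) = -14.3 kJ/mol
ΔG < 0, so the forward reaction is spontaneous (proceeds forward).

ΔG = -14.3 kJ/mol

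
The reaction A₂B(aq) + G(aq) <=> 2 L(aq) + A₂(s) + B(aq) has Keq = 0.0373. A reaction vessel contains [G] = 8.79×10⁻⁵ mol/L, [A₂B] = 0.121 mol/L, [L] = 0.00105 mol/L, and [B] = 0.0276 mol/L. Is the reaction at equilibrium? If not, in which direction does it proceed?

forward (toward products)

(A₂ is a pure solid — omitted from Q.)
Q = [L]²·[B] / ([A₂B]·[G]) = (0.00105)²·(0.0276) / ((0.121)·(8.79×10⁻⁵)) = 0.00286
Q = 0.00286 < Keq = 0.0373, so the forward reaction proceeds.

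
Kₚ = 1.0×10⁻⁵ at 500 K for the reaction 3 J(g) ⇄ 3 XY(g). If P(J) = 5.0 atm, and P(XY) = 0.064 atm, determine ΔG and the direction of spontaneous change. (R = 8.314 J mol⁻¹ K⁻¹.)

Qₚ = P(XY)³ / P(J)³ = (0.064)³ / (5.0)³ = 2.10×10⁻⁶
ΔG = RT ln(Qₚ/Kₚ) = (8.314 J mol⁻¹ K⁻¹)(500 K) × ln(2.10×10⁻⁶/1.0×10⁻⁵)
   = (4.157 kJ/mol)(-1.561) = -6.49 kJ/mol
ΔG < 0, so the forward reaction is spontaneous (proceeds forward).

ΔG = -6.49 kJ/mol; the forward reaction is spontaneous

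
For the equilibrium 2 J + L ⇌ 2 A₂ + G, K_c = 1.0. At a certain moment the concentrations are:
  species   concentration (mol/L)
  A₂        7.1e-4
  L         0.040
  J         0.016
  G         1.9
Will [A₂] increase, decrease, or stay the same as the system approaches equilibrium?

Q_c = [A₂]²·[G] / ([J]²·[L]) = (7.1e-4)²·(1.9) / ((0.016)²·(0.040)) = 0.094
Q_c = 0.094 < K_c = 1.0: net forward reaction.
A₂ is a product, so it increases.

increase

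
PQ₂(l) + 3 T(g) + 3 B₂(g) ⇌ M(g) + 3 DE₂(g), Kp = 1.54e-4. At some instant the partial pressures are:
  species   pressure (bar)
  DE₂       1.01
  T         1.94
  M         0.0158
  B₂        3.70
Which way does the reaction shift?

(PQ₂ is a pure liquid — omitted from Qp.)
Qp = P(M)·P(DE₂)³ / (P(T)³·P(B₂)³) = (0.0158)·(1.01)³ / ((1.94)³·(3.70)³) = 4.40e-5
Qp = 4.40e-5 < Kp = 1.54e-4, so the forward reaction proceeds.

toward products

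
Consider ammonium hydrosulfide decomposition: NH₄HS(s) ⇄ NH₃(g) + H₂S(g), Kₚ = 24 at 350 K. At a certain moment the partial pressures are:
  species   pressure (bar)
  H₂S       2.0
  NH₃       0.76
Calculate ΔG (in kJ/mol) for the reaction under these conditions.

ΔG = -8.03 kJ/mol

(NH₄HS is a pure solid — omitted from Qₚ.)
Qₚ = P(NH₃)·P(H₂S) = (0.76)·(2.0) = 1.52
ΔG = RT ln(Qₚ/Kₚ) = (8.314 J mol⁻¹ K⁻¹)(350 K) × ln(1.52/24)
   = (2.910 kJ/mol)(-2.759) = -8.03 kJ/mol
ΔG < 0, so the forward reaction is spontaneous (proceeds forward).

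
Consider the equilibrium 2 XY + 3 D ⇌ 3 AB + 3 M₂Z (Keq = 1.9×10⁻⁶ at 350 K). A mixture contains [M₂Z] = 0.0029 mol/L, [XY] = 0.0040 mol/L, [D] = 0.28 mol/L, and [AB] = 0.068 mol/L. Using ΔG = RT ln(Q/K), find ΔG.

Q = [AB]³·[M₂Z]³ / ([XY]²·[D]³) = (0.068)³·(0.0029)³ / ((0.0040)²·(0.28)³) = 2.18×10⁻⁵
ΔG = RT ln(Q/Keq) = (8.314 J mol⁻¹ K⁻¹)(350 K) × ln(2.18×10⁻⁵/1.9×10⁻⁶)
   = (2.910 kJ/mol)(2.440) = 7.10 kJ/mol
ΔG > 0, so the forward reaction is non-spontaneous (proceeds in reverse).

ΔG = 7.10 kJ/mol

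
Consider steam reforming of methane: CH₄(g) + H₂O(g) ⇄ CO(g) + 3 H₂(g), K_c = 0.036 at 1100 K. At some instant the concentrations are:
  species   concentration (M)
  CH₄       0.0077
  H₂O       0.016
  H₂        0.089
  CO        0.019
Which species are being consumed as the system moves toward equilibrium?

CO, H₂ (products)

Q_c = [CO]·[H₂]³ / ([CH₄]·[H₂O]) = (0.019)·(0.089)³ / ((0.0077)·(0.016)) = 0.11
Q_c = 0.11 > K_c = 0.036: net reverse reaction.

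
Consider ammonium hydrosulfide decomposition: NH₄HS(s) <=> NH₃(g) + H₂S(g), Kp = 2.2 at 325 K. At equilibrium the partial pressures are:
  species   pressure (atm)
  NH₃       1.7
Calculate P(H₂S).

P(H₂S) = 1.3 atm

(NH₄HS is a pure solid — omitted from Kp.)
At equilibrium, Kp = P(NH₃)·P(H₂S) = 2.2.
(1.7)·(P(H₂S)) = 2.2
P(H₂S) = 1.29 = 1.3 atm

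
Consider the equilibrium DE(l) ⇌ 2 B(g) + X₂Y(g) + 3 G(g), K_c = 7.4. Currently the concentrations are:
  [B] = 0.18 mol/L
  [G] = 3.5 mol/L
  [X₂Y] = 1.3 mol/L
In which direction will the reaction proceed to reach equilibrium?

(DE is a pure liquid — omitted from Q_c.)
Q_c = [B]²·[X₂Y]·[G]³ = (0.18)²·(1.3)·(3.5)³ = 1.8
Q_c = 1.8 < K_c = 7.4, so the forward reaction proceeds.

to the right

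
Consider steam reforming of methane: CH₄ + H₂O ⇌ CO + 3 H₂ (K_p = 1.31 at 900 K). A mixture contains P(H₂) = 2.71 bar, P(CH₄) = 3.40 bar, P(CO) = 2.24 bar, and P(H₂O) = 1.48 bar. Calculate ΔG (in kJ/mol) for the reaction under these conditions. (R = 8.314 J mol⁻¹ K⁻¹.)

ΔG = 14.3 kJ/mol

Q_p = P(CO)·P(H₂)³ / (P(CH₄)·P(H₂O)) = (2.24)·(2.71)³ / ((3.40)·(1.48)) = 8.86
ΔG = RT ln(Q_p/K_p) = (8.314 J mol⁻¹ K⁻¹)(900 K) × ln(8.86/1.31)
   = (7.483 kJ/mol)(1.912) = 14.3 kJ/mol
ΔG > 0, so the forward reaction is non-spontaneous (proceeds in reverse).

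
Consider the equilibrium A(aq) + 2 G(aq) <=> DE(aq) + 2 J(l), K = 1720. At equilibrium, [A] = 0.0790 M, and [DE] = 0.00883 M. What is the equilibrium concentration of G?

[G] = 0.00806 M

(J is a pure liquid — omitted from K.)
At equilibrium, K = [DE] / ([A]·[G]²) = 1720.
(0.00883) / ((0.0790)·([G])²) = 1720
[G]² = 6.50×10⁻⁵ ⇒ [G] = 0.00806 M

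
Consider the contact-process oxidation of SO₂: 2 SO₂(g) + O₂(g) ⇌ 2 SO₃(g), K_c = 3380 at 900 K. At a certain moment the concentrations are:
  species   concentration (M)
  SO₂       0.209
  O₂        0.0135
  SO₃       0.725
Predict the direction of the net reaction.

Q_c = [SO₃]² / ([SO₂]²·[O₂]) = (0.725)² / ((0.209)²·(0.0135)) = 891
Q_c = 891 < K_c = 3380, so the forward reaction proceeds.

forward (toward products)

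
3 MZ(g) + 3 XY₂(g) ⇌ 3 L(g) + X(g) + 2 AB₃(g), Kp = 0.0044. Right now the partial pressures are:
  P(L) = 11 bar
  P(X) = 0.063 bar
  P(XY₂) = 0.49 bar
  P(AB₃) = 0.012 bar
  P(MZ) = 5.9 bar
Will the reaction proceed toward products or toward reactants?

Qp = P(L)³·P(X)·P(AB₃)² / (P(MZ)³·P(XY₂)³) = (11)³·(0.063)·(0.012)² / ((5.9)³·(0.49)³) = 5.0×10⁻⁴
Qp = 5.0×10⁻⁴ < Kp = 0.0044, so the forward reaction proceeds.

toward products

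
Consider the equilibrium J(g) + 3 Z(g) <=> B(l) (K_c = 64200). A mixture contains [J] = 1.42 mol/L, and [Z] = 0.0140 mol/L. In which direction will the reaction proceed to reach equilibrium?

reverse (toward reactants)

(B is a pure liquid — omitted from Q_c.)
Q_c = 1 / ([J]·[Z]³) = 1 / ((1.42)·(0.0140)³) = 2.57×10⁵
Q_c = 2.57×10⁵ > K_c = 64200, so the reverse reaction proceeds.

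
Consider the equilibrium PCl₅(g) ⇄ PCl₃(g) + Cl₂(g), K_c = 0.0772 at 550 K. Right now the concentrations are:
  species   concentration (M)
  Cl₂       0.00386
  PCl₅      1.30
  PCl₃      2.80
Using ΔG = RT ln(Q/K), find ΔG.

Q_c = [PCl₃]·[Cl₂] / [PCl₅] = (2.80)·(0.00386) / (1.30) = 0.00831
ΔG = RT ln(Q_c/K_c) = (8.314 J mol⁻¹ K⁻¹)(550 K) × ln(0.00831/0.0772)
   = (4.573 kJ/mol)(-2.229) = -10.2 kJ/mol
ΔG < 0, so the forward reaction is spontaneous (proceeds forward).

ΔG = -10.2 kJ/mol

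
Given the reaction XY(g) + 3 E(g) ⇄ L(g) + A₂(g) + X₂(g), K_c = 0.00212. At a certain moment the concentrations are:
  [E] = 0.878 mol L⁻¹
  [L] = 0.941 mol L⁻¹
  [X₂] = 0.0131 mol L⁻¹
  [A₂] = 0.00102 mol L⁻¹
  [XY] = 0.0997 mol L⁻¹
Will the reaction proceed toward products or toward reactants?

to the right

Q_c = [L]·[A₂]·[X₂] / ([XY]·[E]³) = (0.941)·(0.00102)·(0.0131) / ((0.0997)·(0.878)³) = 1.86×10⁻⁴
Q_c = 1.86×10⁻⁴ < K_c = 0.00212, so the forward reaction proceeds.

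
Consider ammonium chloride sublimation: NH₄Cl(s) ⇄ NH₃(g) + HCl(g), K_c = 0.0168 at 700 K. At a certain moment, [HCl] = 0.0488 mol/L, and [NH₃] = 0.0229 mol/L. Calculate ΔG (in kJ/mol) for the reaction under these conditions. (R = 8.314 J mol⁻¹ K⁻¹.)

(NH₄Cl is a pure solid — omitted from Q_c.)
Q_c = [NH₃]·[HCl] = (0.0229)·(0.0488) = 0.00112
ΔG = RT ln(Q_c/K_c) = (8.314 J mol⁻¹ K⁻¹)(700 K) × ln(0.00112/0.0168)
   = (5.820 kJ/mol)(-2.708) = -15.8 kJ/mol
ΔG < 0, so the forward reaction is spontaneous (proceeds forward).

ΔG = -15.8 kJ/mol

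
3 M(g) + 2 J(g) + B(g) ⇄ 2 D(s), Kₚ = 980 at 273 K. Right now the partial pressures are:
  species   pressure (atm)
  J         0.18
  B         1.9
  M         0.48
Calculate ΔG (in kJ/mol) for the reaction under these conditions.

(D is a pure solid — omitted from Qₚ.)
Qₚ = 1 / (P(M)³·P(J)²·P(B)) = 1 / ((0.48)³·(0.18)²·(1.9)) = 147
ΔG = RT ln(Qₚ/Kₚ) = (8.314 J mol⁻¹ K⁻¹)(273 K) × ln(147/980)
   = (2.270 kJ/mol)(-1.897) = -4.31 kJ/mol
ΔG < 0, so the forward reaction is spontaneous (proceeds forward).

ΔG = -4.31 kJ/mol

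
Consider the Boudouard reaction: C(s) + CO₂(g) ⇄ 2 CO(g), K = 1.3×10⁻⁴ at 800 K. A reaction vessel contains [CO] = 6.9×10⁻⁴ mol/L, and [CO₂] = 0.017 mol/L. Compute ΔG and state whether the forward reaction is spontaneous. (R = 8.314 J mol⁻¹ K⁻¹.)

ΔG = -10.2 kJ/mol; the forward reaction is spontaneous

(C is a pure solid — omitted from Q.)
Q = [CO]² / [CO₂] = (6.9×10⁻⁴)² / (0.017) = 2.80×10⁻⁵
ΔG = RT ln(Q/K) = (8.314 J mol⁻¹ K⁻¹)(800 K) × ln(2.80×10⁻⁵/1.3×10⁻⁴)
   = (6.651 kJ/mol)(-1.535) = -10.2 kJ/mol
ΔG < 0, so the forward reaction is spontaneous (proceeds forward).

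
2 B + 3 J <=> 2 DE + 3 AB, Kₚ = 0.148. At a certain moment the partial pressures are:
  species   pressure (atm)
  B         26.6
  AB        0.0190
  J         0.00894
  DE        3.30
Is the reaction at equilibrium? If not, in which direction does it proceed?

Qₚ = P(DE)²·P(AB)³ / (P(B)²·P(J)³) = (3.30)²·(0.0190)³ / ((26.6)²·(0.00894)³) = 0.148
Qₚ = 0.148 = Kₚ, so the system is already at equilibrium.

at equilibrium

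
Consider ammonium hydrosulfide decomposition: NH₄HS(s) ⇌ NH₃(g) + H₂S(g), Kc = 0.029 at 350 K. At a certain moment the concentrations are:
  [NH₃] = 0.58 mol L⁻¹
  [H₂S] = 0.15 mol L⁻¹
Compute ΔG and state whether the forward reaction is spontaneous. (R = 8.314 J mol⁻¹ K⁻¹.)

ΔG = 3.20 kJ/mol; the forward reaction is non-spontaneous

(NH₄HS is a pure solid — omitted from Qc.)
Qc = [NH₃]·[H₂S] = (0.58)·(0.15) = 0.0870
ΔG = RT ln(Qc/Kc) = (8.314 J mol⁻¹ K⁻¹)(350 K) × ln(0.0870/0.029)
   = (2.910 kJ/mol)(1.099) = 3.20 kJ/mol
ΔG > 0, so the forward reaction is non-spontaneous (proceeds in reverse).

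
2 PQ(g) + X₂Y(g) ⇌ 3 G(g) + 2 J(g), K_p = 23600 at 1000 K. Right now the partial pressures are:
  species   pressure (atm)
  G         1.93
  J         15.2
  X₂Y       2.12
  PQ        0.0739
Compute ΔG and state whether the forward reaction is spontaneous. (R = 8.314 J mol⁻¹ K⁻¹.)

Q_p = P(G)³·P(J)² / (P(PQ)²·P(X₂Y)) = (1.93)³·(15.2)² / ((0.0739)²·(2.12)) = 1.43×10⁵
ΔG = RT ln(Q_p/K_p) = (8.314 J mol⁻¹ K⁻¹)(1000 K) × ln(1.43×10⁵/23600)
   = (8.314 kJ/mol)(1.802) = 15.0 kJ/mol
ΔG > 0, so the forward reaction is non-spontaneous (proceeds in reverse).

ΔG = 15.0 kJ/mol; the forward reaction is non-spontaneous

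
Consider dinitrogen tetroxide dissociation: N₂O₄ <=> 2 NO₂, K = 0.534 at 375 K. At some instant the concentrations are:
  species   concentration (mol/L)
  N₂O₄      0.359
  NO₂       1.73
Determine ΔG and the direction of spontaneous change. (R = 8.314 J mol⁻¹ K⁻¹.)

ΔG = 8.57 kJ/mol; the forward reaction is non-spontaneous

Q = [NO₂]² / [N₂O₄] = (1.73)² / (0.359) = 8.34
ΔG = RT ln(Q/K) = (8.314 J mol⁻¹ K⁻¹)(375 K) × ln(8.34/0.534)
   = (3.118 kJ/mol)(2.748) = 8.57 kJ/mol
ΔG > 0, so the forward reaction is non-spontaneous (proceeds in reverse).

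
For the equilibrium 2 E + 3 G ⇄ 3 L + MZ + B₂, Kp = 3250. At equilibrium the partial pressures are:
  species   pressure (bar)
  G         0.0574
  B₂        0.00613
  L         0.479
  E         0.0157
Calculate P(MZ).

At equilibrium, Kp = P(L)³·P(MZ)·P(B₂) / (P(E)²·P(G)³) = 3250.
(0.479)³·(P(MZ))·(0.00613) / ((0.0157)²·(0.0574)³) = 3250
P(MZ) = 0.225 bar

P(MZ) = 0.225 bar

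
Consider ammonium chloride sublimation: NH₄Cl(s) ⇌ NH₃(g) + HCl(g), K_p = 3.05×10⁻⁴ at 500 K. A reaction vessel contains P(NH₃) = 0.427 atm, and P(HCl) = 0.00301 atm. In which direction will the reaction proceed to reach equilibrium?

(NH₄Cl is a pure solid — omitted from Q_p.)
Q_p = P(NH₃)·P(HCl) = (0.427)·(0.00301) = 0.00129
Q_p = 0.00129 > K_p = 3.05×10⁻⁴, so the reverse reaction proceeds.

toward reactants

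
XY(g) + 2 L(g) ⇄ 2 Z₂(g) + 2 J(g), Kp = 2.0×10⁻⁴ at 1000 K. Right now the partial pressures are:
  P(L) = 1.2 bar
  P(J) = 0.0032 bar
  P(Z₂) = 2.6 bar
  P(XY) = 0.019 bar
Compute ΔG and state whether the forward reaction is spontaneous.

ΔG = 21.1 kJ/mol; the forward reaction is non-spontaneous

Qp = P(Z₂)²·P(J)² / (P(XY)·P(L)²) = (2.6)²·(0.0032)² / ((0.019)·(1.2)²) = 0.00253
ΔG = RT ln(Qp/Kp) = (8.314 J mol⁻¹ K⁻¹)(1000 K) × ln(0.00253/2.0×10⁻⁴)
   = (8.314 kJ/mol)(2.538) = 21.1 kJ/mol
ΔG > 0, so the forward reaction is non-spontaneous (proceeds in reverse).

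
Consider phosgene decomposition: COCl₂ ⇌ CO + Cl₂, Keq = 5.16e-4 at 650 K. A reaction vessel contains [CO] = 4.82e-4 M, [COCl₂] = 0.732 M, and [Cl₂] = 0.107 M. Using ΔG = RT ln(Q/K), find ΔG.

ΔG = -10.8 kJ/mol

Q = [CO]·[Cl₂] / [COCl₂] = (4.82e-4)·(0.107) / (0.732) = 7.05e-5
ΔG = RT ln(Q/Keq) = (8.314 J mol⁻¹ K⁻¹)(650 K) × ln(7.05e-5/5.16e-4)
   = (5.404 kJ/mol)(-1.990) = -10.8 kJ/mol
ΔG < 0, so the forward reaction is spontaneous (proceeds forward).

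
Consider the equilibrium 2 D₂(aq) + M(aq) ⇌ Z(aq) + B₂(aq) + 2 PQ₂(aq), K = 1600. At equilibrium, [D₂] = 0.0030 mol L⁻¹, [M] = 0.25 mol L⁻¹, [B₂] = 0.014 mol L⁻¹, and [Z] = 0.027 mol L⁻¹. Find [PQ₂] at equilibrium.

[PQ₂] = 3.1 mol L⁻¹

At equilibrium, K = [Z]·[B₂]·[PQ₂]² / ([D₂]²·[M]) = 1600.
(0.027)·(0.014)·([PQ₂])² / ((0.0030)²·(0.25)) = 1600
[PQ₂]² = 9.52 ⇒ [PQ₂] = 3.1 mol L⁻¹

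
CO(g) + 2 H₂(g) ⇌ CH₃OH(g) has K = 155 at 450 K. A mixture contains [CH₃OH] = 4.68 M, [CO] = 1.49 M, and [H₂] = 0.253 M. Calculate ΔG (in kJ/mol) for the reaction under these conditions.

Q = [CH₃OH] / ([CO]·[H₂]²) = (4.68) / ((1.49)·(0.253)²) = 49.1
ΔG = RT ln(Q/K) = (8.314 J mol⁻¹ K⁻¹)(450 K) × ln(49.1/155)
   = (3.741 kJ/mol)(-1.150) = -4.30 kJ/mol
ΔG < 0, so the forward reaction is spontaneous (proceeds forward).

ΔG = -4.30 kJ/mol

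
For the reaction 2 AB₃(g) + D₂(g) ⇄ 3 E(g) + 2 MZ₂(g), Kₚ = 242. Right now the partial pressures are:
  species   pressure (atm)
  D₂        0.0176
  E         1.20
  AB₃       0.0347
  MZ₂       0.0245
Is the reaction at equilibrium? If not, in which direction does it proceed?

toward products

Qₚ = P(E)³·P(MZ₂)² / (P(AB₃)²·P(D₂)) = (1.20)³·(0.0245)² / ((0.0347)²·(0.0176)) = 48.9
Qₚ = 48.9 < Kₚ = 242, so the forward reaction proceeds.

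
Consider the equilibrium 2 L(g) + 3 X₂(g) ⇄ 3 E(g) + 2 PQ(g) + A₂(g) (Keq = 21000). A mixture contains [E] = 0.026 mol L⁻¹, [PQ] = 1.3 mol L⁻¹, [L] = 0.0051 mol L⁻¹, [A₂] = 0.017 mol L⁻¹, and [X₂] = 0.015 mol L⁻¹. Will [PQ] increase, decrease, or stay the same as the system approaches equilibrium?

increase

Q = [E]³·[PQ]²·[A₂] / ([L]²·[X₂]³) = (0.026)³·(1.3)²·(0.017) / ((0.0051)²·(0.015)³) = 5800
Q = 5800 < Keq = 21000: net forward reaction.
PQ is a product, so it increases.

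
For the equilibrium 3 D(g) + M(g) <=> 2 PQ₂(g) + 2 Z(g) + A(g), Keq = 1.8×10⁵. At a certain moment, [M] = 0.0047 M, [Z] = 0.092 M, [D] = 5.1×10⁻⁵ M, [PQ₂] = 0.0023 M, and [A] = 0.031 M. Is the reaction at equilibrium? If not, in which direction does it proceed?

reverse (toward reactants)

Q = [PQ₂]²·[Z]²·[A] / ([D]³·[M]) = (0.0023)²·(0.092)²·(0.031) / ((5.1×10⁻⁵)³·(0.0047)) = 2.2×10⁶
Q = 2.2×10⁶ > Keq = 1.8×10⁵, so the reverse reaction proceeds.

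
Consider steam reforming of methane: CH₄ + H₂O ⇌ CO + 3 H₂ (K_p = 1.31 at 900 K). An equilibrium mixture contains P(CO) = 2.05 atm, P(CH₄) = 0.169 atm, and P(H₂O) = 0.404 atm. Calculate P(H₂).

At equilibrium, K_p = P(CO)·P(H₂)³ / (P(CH₄)·P(H₂O)) = 1.31.
(2.05)·(P(H₂))³ / ((0.169)·(0.404)) = 1.31
P(H₂)³ = 0.0436 ⇒ P(H₂) = 0.352 atm

P(H₂) = 0.352 atm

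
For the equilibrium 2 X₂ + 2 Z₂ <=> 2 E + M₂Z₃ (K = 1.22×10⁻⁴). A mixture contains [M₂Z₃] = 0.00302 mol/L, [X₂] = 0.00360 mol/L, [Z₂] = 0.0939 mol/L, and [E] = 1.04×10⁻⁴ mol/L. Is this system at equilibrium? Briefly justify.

no; Q > K, reaction proceeds in reverse

Q = [E]²·[M₂Z₃] / ([X₂]²·[Z₂]²) = (1.04×10⁻⁴)²·(0.00302) / ((0.00360)²·(0.0939)²) = 2.86×10⁻⁴
Q = 2.86×10⁻⁴ > K = 1.22×10⁻⁴: net reverse reaction.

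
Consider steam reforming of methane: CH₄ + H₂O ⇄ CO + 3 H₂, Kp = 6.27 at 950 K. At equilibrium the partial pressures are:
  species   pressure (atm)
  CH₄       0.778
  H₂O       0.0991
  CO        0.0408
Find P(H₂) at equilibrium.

P(H₂) = 2.28 atm

At equilibrium, Kp = P(CO)·P(H₂)³ / (P(CH₄)·P(H₂O)) = 6.27.
(0.0408)·(P(H₂))³ / ((0.778)·(0.0991)) = 6.27
P(H₂)³ = 11.8 ⇒ P(H₂) = 2.28 atm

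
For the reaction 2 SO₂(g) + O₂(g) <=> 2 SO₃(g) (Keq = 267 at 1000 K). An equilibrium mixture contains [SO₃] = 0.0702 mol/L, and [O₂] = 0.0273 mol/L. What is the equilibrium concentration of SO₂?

[SO₂] = 0.0260 mol/L

At equilibrium, Keq = [SO₃]² / ([SO₂]²·[O₂]) = 267.
(0.0702)² / (([SO₂])²·(0.0273)) = 267
[SO₂]² = 6.76×10⁻⁴ ⇒ [SO₂] = 0.0260 mol/L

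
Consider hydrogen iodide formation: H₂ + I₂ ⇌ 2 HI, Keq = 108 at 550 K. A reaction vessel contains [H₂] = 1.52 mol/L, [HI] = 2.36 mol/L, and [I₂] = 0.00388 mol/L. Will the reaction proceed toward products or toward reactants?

in the reverse direction

Q = [HI]² / ([H₂]·[I₂]) = (2.36)² / ((1.52)·(0.00388)) = 944
Q = 944 > Keq = 108, so the reverse reaction proceeds.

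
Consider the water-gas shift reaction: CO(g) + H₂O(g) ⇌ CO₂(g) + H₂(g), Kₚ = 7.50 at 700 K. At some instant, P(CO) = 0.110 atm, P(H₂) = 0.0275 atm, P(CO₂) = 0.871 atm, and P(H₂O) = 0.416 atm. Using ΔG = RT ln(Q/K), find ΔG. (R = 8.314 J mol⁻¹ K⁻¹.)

ΔG = -15.5 kJ/mol

Qₚ = P(CO₂)·P(H₂) / (P(CO)·P(H₂O)) = (0.871)·(0.0275) / ((0.110)·(0.416)) = 0.523
ΔG = RT ln(Qₚ/Kₚ) = (8.314 J mol⁻¹ K⁻¹)(700 K) × ln(0.523/7.50)
   = (5.820 kJ/mol)(-2.663) = -15.5 kJ/mol
ΔG < 0, so the forward reaction is spontaneous (proceeds forward).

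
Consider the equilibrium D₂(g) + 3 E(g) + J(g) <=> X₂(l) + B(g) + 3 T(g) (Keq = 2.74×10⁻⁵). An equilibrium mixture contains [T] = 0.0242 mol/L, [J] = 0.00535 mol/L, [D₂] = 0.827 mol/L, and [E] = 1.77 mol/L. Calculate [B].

[B] = 0.0474 mol/L

(X₂ is a pure liquid — omitted from Keq.)
At equilibrium, Keq = [B]·[T]³ / ([D₂]·[E]³·[J]) = 2.74×10⁻⁵.
([B])·(0.0242)³ / ((0.827)·(1.77)³·(0.00535)) = 2.74×10⁻⁵
[B] = 0.0474 mol/L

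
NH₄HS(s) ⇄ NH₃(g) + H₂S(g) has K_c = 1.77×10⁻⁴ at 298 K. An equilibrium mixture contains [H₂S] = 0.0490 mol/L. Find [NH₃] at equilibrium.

(NH₄HS is a pure solid — omitted from K_c.)
At equilibrium, K_c = [NH₃]·[H₂S] = 1.77×10⁻⁴.
([NH₃])·(0.0490) = 1.77×10⁻⁴
[NH₃] = 0.00361 mol/L

[NH₃] = 0.00361 mol/L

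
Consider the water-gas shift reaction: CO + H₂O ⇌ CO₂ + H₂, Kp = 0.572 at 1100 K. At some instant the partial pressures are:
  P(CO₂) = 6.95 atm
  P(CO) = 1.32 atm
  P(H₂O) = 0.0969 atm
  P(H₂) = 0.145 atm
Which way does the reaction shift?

Qp = P(CO₂)·P(H₂) / (P(CO)·P(H₂O)) = (6.95)·(0.145) / ((1.32)·(0.0969)) = 7.88
Qp = 7.88 > Kp = 0.572, so the reverse reaction proceeds.

in the reverse direction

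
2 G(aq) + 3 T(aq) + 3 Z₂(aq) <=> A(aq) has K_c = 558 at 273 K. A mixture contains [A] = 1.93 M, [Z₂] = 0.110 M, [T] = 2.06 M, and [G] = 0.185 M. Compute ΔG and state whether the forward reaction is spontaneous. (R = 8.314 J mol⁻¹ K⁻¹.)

ΔG = 4.91 kJ/mol; the forward reaction is non-spontaneous

Q_c = [A] / ([G]²·[T]³·[Z₂]³) = (1.93) / ((0.185)²·(2.06)³·(0.110)³) = 4850
ΔG = RT ln(Q_c/K_c) = (8.314 J mol⁻¹ K⁻¹)(273 K) × ln(4850/558)
   = (2.270 kJ/mol)(2.162) = 4.91 kJ/mol
ΔG > 0, so the forward reaction is non-spontaneous (proceeds in reverse).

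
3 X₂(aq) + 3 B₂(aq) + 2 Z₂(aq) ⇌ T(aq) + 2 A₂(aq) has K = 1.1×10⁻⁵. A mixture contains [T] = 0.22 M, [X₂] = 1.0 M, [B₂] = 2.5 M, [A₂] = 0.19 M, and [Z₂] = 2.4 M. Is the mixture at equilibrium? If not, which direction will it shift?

no; Q > K, reaction proceeds in reverse

Q = [T]·[A₂]² / ([X₂]³·[B₂]³·[Z₂]²) = (0.22)·(0.19)² / ((1.0)³·(2.5)³·(2.4)²) = 8.8×10⁻⁵
Q = 8.8×10⁻⁵ > K = 1.1×10⁻⁵: net reverse reaction.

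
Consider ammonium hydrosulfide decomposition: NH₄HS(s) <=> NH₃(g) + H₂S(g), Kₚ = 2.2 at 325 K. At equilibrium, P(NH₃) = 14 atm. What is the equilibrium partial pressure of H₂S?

(NH₄HS is a pure solid — omitted from Kₚ.)
At equilibrium, Kₚ = P(NH₃)·P(H₂S) = 2.2.
(14)·(P(H₂S)) = 2.2
P(H₂S) = 0.157 = 0.16 atm

P(H₂S) = 0.16 atm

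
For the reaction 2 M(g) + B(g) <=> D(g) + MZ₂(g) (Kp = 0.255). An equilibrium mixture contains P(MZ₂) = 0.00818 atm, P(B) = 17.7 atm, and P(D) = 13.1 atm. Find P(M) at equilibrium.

At equilibrium, Kp = P(D)·P(MZ₂) / (P(M)²·P(B)) = 0.255.
(13.1)·(0.00818) / ((P(M))²·(17.7)) = 0.255
P(M)² = 0.0237 ⇒ P(M) = 0.154 atm

P(M) = 0.154 atm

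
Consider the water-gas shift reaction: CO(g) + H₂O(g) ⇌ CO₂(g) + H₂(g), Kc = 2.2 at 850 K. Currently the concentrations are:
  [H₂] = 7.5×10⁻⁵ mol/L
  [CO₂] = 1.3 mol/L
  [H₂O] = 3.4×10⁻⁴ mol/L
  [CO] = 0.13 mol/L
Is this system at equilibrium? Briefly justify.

Qc = [CO₂]·[H₂] / ([CO]·[H₂O]) = (1.3)·(7.5×10⁻⁵) / ((0.13)·(3.4×10⁻⁴)) = 2.2
Qc = 2.2 = Kc; the system is at equilibrium.

yes, at equilibrium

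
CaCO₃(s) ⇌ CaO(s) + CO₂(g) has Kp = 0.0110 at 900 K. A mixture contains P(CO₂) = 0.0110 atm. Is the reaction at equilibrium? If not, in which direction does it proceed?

(CaCO₃, CaO are pure solids — omitted from Qp.)
Qp = P(CO₂) = 0.0110
Qp = 0.0110 = Kp, so the system is already at equilibrium.

no net change (already at equilibrium)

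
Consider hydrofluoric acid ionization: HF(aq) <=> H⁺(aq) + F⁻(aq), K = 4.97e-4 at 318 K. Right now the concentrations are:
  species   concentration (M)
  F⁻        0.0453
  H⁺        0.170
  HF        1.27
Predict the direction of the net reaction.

reverse (toward reactants)

Q = [H⁺]·[F⁻] / [HF] = (0.170)·(0.0453) / (1.27) = 0.00606
Q = 0.00606 > K = 4.97e-4, so the reverse reaction proceeds.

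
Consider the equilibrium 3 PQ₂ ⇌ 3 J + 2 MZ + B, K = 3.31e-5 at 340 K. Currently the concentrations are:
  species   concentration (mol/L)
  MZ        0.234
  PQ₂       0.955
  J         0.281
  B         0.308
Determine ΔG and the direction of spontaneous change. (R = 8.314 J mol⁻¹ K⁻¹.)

ΔG = 7.25 kJ/mol; the forward reaction is non-spontaneous

Q = [J]³·[MZ]²·[B] / [PQ₂]³ = (0.281)³·(0.234)²·(0.308) / (0.955)³ = 4.30e-4
ΔG = RT ln(Q/K) = (8.314 J mol⁻¹ K⁻¹)(340 K) × ln(4.30e-4/3.31e-5)
   = (2.827 kJ/mol)(2.564) = 7.25 kJ/mol
ΔG > 0, so the forward reaction is non-spontaneous (proceeds in reverse).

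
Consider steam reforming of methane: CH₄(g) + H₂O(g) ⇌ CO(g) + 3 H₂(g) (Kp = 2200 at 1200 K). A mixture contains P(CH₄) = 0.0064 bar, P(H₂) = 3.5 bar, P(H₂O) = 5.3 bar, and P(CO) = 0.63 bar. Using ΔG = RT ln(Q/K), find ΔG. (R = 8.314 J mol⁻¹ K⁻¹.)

ΔG = -10.1 kJ/mol

Qp = P(CO)·P(H₂)³ / (P(CH₄)·P(H₂O)) = (0.63)·(3.5)³ / ((0.0064)·(5.3)) = 796
ΔG = RT ln(Qp/Kp) = (8.314 J mol⁻¹ K⁻¹)(1200 K) × ln(796/2200)
   = (9.977 kJ/mol)(-1.017) = -10.1 kJ/mol
ΔG < 0, so the forward reaction is spontaneous (proceeds forward).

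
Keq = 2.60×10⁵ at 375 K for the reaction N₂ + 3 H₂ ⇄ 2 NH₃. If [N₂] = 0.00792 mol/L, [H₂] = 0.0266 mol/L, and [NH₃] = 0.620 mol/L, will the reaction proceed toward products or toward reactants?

Q = [NH₃]² / ([N₂]·[H₂]³) = (0.620)² / ((0.00792)·(0.0266)³) = 2.58×10⁶
Q = 2.58×10⁶ > Keq = 2.60×10⁵, so the reverse reaction proceeds.

in the reverse direction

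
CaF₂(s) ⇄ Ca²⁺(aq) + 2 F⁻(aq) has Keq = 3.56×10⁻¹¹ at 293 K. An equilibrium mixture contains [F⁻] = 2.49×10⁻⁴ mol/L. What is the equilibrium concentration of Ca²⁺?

[Ca²⁺] = 5.74×10⁻⁴ mol/L

(CaF₂ is a pure solid — omitted from Keq.)
At equilibrium, Keq = [Ca²⁺]·[F⁻]² = 3.56×10⁻¹¹.
([Ca²⁺])·(2.49×10⁻⁴)² = 3.56×10⁻¹¹
[Ca²⁺] = 5.74×10⁻⁴ mol/L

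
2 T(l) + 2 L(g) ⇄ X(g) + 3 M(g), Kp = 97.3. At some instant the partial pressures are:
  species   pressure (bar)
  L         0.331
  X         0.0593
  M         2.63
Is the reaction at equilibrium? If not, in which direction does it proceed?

(T is a pure liquid — omitted from Qp.)
Qp = P(X)·P(M)³ / P(L)² = (0.0593)·(2.63)³ / (0.331)² = 9.85
Qp = 9.85 < Kp = 97.3, so the forward reaction proceeds.

forward (toward products)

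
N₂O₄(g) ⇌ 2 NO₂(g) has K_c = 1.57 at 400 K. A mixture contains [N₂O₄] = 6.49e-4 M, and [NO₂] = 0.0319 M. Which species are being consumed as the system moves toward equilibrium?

Q_c = [NO₂]² / [N₂O₄] = (0.0319)² / (6.49e-4) = 1.57
Q_c = 1.57 = K_c; the system is at equilibrium.

none (at equilibrium)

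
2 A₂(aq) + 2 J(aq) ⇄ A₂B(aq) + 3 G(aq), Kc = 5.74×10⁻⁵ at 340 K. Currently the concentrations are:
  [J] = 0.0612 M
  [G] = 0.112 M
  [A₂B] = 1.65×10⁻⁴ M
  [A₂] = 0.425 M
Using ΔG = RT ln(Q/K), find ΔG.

Qc = [A₂B]·[G]³ / ([A₂]²·[J]²) = (1.65×10⁻⁴)·(0.112)³ / ((0.425)²·(0.0612)²) = 3.43×10⁻⁴
ΔG = RT ln(Qc/Kc) = (8.314 J mol⁻¹ K⁻¹)(340 K) × ln(3.43×10⁻⁴/5.74×10⁻⁵)
   = (2.827 kJ/mol)(1.788) = 5.05 kJ/mol
ΔG > 0, so the forward reaction is non-spontaneous (proceeds in reverse).

ΔG = 5.05 kJ/mol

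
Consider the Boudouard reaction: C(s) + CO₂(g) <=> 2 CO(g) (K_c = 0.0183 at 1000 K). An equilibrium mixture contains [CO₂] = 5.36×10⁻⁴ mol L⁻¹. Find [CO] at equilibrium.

[CO] = 0.00313 mol L⁻¹

(C is a pure solid — omitted from K_c.)
At equilibrium, K_c = [CO]² / [CO₂] = 0.0183.
([CO])² / (5.36×10⁻⁴) = 0.0183
[CO]² = 9.81×10⁻⁶ ⇒ [CO] = 0.00313 mol L⁻¹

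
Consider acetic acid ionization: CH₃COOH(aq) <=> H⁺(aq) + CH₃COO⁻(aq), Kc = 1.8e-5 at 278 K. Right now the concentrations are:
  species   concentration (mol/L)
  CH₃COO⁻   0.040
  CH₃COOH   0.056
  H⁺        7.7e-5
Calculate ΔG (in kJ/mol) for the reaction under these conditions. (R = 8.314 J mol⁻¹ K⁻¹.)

ΔG = 2.58 kJ/mol

Qc = [H⁺]·[CH₃COO⁻] / [CH₃COOH] = (7.7e-5)·(0.040) / (0.056) = 5.50e-5
ΔG = RT ln(Qc/Kc) = (8.314 J mol⁻¹ K⁻¹)(278 K) × ln(5.50e-5/1.8e-5)
   = (2.311 kJ/mol)(1.117) = 2.58 kJ/mol
ΔG > 0, so the forward reaction is non-spontaneous (proceeds in reverse).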